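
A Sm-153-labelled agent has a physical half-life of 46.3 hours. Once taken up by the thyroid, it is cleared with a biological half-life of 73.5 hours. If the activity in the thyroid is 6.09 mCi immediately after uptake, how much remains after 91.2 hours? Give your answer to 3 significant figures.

1/t_eff = 1/t_phys + 1/t_biol = 1/46.3 + 1/73.5 = 0.035204 per hour.
t_eff = 46.3 × 73.5 / (46.3 + 73.5) ≈ 28.406 hours.
Remaining = 6.09 × (1/2)^(91.2/28.406) = 6.09 × (1/2)^3.2106 ≈ 0.65787 mCi.

0.658 mCi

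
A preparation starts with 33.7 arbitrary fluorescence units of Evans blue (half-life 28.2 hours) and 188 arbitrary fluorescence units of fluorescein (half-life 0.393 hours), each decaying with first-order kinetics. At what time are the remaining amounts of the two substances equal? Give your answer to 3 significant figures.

0.988 hours

Set 33.7·(1/2)^(t/28.2) = 188·(1/2)^(t/0.393).
Taking log₂: log₂(33.7/188) = t·(1/28.2 − 1/0.393).
log₂(0.17926) = -2.4799; 1/28.2 − 1/0.393 = -2.5091.
t = -2.4799 / -2.5091 ≈ 0.98838 hours.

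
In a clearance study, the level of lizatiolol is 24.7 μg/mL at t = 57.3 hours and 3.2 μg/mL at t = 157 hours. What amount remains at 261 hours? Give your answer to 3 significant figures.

0.380 μg/mL

Over Δt = 157 − 57.3 = 99.7 hours, the level fell by a factor of 24.7/3.2 ≈ 7.7187.
n = log₂(7.7187) ≈ 2.9484 half-lives, so t½ = 99.7/2.9484 ≈ 33.815 hours.
From t = 157 to t = 261: 3.2 × (1/2)^((261−157)/33.815) ≈ 0.3796 μg/mL.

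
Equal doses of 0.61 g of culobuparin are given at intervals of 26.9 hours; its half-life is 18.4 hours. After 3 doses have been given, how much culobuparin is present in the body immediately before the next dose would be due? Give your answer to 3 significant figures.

0.331 g

The 3 doses were given 80.7, 53.8, 26.9 hours ago.
Total = 0.61·(1/2)^(80.7/18.4) + 0.61·(1/2)^(53.8/18.4) + 0.61·(1/2)^(26.9/18.4)
      = 0.029178 + 0.080379 + 0.22143 ≈ 0.33099 g.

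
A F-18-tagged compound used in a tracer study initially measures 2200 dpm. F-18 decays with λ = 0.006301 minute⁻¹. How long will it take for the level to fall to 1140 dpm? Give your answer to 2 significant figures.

t½ = ln 2 / λ = 0.69315 / 0.006301 ≈ 110.01 minutes.
Fraction remaining = 1140/2200 ≈ 0.51818.
n = log₂(2200/1140) = ln(1.9298)/ln 2 ≈ 0.94847 half-lives.
t = n × t½ = 0.94847 × 110.01 ≈ 104.34 minutes.

100 minutes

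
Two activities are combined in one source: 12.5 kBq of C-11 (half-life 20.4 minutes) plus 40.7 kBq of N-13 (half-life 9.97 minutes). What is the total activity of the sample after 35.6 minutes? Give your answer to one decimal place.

C-11: 12.5 × (1/2)^(35.6/20.4) = 12.5 × (1/2)^1.7451 ≈ 3.7289 kBq.
N-13: 40.7 × (1/2)^(35.6/9.97) = 40.7 × (1/2)^3.5707 ≈ 3.4253 kBq.
Total = 3.7289 + 3.4253 ≈ 7.1543 kBq.

7.2 kBq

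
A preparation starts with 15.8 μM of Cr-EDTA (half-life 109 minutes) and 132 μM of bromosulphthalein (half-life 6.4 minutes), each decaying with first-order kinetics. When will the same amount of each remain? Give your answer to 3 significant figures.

20.8 minutes

Set 15.8·(1/2)^(t/109) = 132·(1/2)^(t/6.4).
Taking log₂: log₂(15.8/132) = t·(1/109 − 1/6.4).
log₂(0.1197) = -3.0625; 1/109 − 1/6.4 = -0.14708.
t = -3.0625 / -0.14708 ≈ 20.823 minutes.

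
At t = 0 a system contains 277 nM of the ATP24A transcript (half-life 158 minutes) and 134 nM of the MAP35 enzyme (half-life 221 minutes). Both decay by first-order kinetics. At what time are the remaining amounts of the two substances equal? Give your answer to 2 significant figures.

Set 277·(1/2)^(t/158) = 134·(1/2)^(t/221).
Taking log₂: log₂(277/134) = t·(1/158 − 1/221).
log₂(2.0672) = 1.0477; 1/158 − 1/221 = 0.0018042.
t = 1.0477 / 0.0018042 ≈ 580.67 minutes.

580 minutes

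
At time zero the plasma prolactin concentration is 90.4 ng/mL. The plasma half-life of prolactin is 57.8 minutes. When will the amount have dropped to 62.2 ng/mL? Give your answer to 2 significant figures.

31 minutes

Fraction remaining = 62.2/90.4 ≈ 0.68805.
n = log₂(90.4/62.2) = ln(1.4534)/ln 2 ≈ 0.53941 half-lives.
t = n × t½ = 0.53941 × 57.8 ≈ 31.178 minutes.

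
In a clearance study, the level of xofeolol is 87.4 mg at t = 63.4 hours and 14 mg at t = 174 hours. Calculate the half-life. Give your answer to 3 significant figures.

Over Δt = 174 − 63.4 = 110.6 hours, the level fell by a factor of 87.4/14 ≈ 6.2429.
n = log₂(6.2429) ≈ 2.6422 half-lives, so t½ = 110.6/2.6422 ≈ 41.859 hours.

41.9 hours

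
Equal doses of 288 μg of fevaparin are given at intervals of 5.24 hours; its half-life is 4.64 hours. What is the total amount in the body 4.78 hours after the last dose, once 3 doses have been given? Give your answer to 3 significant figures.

The 3 doses were given 15.26, 10.02, 4.78 hours ago.
Total = 288·(1/2)^(15.26/4.64) + 288·(1/2)^(10.02/4.64) + 288·(1/2)^(4.78/4.64)
      = 29.469 + 64.465 + 141.02 ≈ 234.95 μg.

235 μg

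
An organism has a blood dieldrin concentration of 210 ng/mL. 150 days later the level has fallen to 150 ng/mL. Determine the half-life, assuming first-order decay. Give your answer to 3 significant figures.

A/A₀ = 150/210 ≈ 0.71429.
n = log₂(1.4) ≈ 0.48543 half-lives elapsed in 150 days.
t½ = 150/0.48543 ≈ 309.01 days.

309 days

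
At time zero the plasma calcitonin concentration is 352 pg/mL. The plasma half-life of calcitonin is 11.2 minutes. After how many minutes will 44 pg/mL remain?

33.6 minutes

44/352 = 1/8, so 3 half-lives have elapsed.
t = 3 × 11.2 = 33.6 minutes.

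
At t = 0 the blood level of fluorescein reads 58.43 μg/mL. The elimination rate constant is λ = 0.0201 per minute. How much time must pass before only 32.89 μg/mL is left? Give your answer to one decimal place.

t½ = ln 2 / λ = 0.69315 / 0.0201 ≈ 34.485 minutes.
Fraction remaining = 32.89/58.43 ≈ 0.5629.
n = log₂(58.43/32.89) = ln(1.7765)/ln 2 ≈ 0.82906 half-lives.
t = n × t½ = 0.82906 × 34.485 ≈ 28.59 minutes.

28.6 minutes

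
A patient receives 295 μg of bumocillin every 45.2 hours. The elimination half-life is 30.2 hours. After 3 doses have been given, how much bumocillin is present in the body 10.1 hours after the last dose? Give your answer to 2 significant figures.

350 μg

The 3 doses were given 100.5, 55.3, 10.1 hours ago.
Total = 295·(1/2)^(100.5/30.2) + 295·(1/2)^(55.3/30.2) + 295·(1/2)^(10.1/30.2)
      = 29.38 + 82.908 + 233.96 ≈ 346.25 μg.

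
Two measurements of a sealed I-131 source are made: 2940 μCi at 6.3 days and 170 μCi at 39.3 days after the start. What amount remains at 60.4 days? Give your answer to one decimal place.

27.5 μCi

Over Δt = 39.3 − 6.3 = 33 days, the level fell by a factor of 2940/170 ≈ 17.294.
n = log₂(17.294) ≈ 4.1122 half-lives, so t½ = 33/4.1122 ≈ 8.0249 days.
From t = 39.3 to t = 60.4: 170 × (1/2)^((60.4−39.3)/8.0249) ≈ 27.475 μCi.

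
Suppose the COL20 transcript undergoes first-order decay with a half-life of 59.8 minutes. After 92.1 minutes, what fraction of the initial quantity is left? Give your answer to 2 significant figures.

0.34

n = 92.1/59.8 ≈ 1.5401 half-lives.
Fraction remaining = (1/2)^1.5401 ≈ 0.34385.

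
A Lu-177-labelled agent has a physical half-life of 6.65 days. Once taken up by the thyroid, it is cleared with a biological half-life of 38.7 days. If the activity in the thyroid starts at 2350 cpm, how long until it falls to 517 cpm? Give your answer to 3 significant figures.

1/t_eff = 1/t_phys + 1/t_biol = 1/6.65 + 1/38.7 = 0.17622 per day.
t_eff = 6.65 × 38.7 / (6.65 + 38.7) ≈ 5.6749 days.
n = log₂(2350/517) ≈ 2.1844; t = 2.1844 × 5.6749 ≈ 12.396 days.

12.4 days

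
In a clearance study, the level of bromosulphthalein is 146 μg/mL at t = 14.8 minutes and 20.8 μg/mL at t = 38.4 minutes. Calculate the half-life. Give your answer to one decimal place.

8.4 minutes

Over Δt = 38.4 − 14.8 = 23.6 minutes, the level fell by a factor of 146/20.8 ≈ 7.0192.
n = log₂(7.0192) ≈ 2.8113 half-lives, so t½ = 23.6/2.8113 ≈ 8.3947 minutes.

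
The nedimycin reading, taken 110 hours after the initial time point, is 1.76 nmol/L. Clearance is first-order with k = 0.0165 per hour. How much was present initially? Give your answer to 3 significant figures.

t½ = ln 2 / k = 0.69315 / 0.0165 ≈ 42.009 hours.
Number of half-lives elapsed: n = 110/42.009 ≈ 2.6185.
A₀ = A × 2^n = 1.76 × 2^2.6185 = 1.76 × 6.1411 ≈ 10.808 nmol/L.

10.8 nmol/L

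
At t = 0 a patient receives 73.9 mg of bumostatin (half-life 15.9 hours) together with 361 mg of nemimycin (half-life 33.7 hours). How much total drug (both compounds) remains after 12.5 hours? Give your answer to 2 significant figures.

bumostatin: 73.9 × (1/2)^(12.5/15.9) = 73.9 × (1/2)^0.78616 ≈ 42.853 mg.
nemimycin: 361 × (1/2)^(12.5/33.7) = 361 × (1/2)^0.37092 ≈ 279.16 mg.
Total = 42.853 + 279.16 ≈ 322.01 mg.

320 mg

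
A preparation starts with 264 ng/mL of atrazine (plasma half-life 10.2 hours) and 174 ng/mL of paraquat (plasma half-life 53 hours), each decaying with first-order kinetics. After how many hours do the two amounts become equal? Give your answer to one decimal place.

7.6 hours

Set 264·(1/2)^(t/10.2) = 174·(1/2)^(t/53).
Taking log₂: log₂(264/174) = t·(1/10.2 − 1/53).
log₂(1.5172) = 0.60145; 1/10.2 − 1/53 = 0.079171.
t = 0.60145 / 0.079171 ≈ 7.5968 hours.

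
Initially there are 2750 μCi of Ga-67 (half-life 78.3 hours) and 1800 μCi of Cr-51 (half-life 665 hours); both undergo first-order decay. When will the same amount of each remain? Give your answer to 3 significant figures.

54.3 hours

Set 2750·(1/2)^(t/78.3) = 1800·(1/2)^(t/665).
Taking log₂: log₂(2750/1800) = t·(1/78.3 − 1/665).
log₂(1.5278) = 0.61143; 1/78.3 − 1/665 = 0.011268.
t = 0.61143 / 0.011268 ≈ 54.265 hours.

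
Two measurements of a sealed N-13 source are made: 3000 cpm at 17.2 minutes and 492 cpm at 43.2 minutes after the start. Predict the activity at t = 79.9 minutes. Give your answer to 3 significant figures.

Over Δt = 43.2 − 17.2 = 26 minutes, the level fell by a factor of 3000/492 ≈ 6.0976.
n = log₂(6.0976) ≈ 2.6082 half-lives, so t½ = 26/2.6082 ≈ 9.9684 minutes.
From t = 43.2 to t = 79.9: 492 × (1/2)^((79.9−43.2)/9.9684) ≈ 38.343 cpm.

38.3 cpm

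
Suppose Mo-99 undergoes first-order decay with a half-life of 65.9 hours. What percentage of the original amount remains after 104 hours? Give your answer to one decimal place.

n = 104/65.9 ≈ 1.5781 half-lives.
Fraction remaining = (1/2)^1.5781 ≈ 0.33491, i.e. 33.491%.

33.5%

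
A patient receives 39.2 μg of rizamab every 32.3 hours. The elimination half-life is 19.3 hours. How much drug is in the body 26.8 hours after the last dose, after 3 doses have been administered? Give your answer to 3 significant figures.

The 3 doses were given 91.4, 59.1, 26.8 hours ago.
Total = 39.2·(1/2)^(91.4/19.3) + 39.2·(1/2)^(59.1/19.3) + 39.2·(1/2)^(26.8/19.3)
      = 1.4712 + 4.6933 + 14.972 ≈ 21.136 μg.

21.1 μg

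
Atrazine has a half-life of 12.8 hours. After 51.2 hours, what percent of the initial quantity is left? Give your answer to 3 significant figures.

n = 51.2/12.8 ≈ 4 half-lives.
Fraction remaining = (1/2)^4 ≈ 0.0625, i.e. 6.25%.

6.25%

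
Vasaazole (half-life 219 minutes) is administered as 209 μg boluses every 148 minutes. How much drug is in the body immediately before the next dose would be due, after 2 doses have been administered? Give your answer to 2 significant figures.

210 μg

The 2 doses were given 296, 148 minutes ago.
Total = 209·(1/2)^(296/219) + 209·(1/2)^(148/219)
      = 81.898 + 130.83 ≈ 212.73 μg.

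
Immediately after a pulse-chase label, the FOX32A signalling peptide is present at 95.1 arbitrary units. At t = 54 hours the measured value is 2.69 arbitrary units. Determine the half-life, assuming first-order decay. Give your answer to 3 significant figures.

10.5 hours

A/A₀ = 2.69/95.1 ≈ 0.028286.
n = log₂(35.353) ≈ 5.1438 half-lives elapsed in 54 hours.
t½ = 54/5.1438 ≈ 10.498 hours.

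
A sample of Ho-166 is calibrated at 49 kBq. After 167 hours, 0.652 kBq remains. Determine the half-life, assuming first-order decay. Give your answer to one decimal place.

A/A₀ = 0.652/49 ≈ 0.013306.
n = log₂(75.153) ≈ 6.2318 half-lives elapsed in 167 hours.
t½ = 167/6.2318 ≈ 26.798 hours.

26.8 hours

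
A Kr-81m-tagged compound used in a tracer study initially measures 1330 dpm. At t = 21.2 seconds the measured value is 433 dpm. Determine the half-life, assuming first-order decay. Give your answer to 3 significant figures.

13.1 seconds

A/A₀ = 433/1330 ≈ 0.32556.
n = log₂(3.0716) ≈ 1.619 half-lives elapsed in 21.2 seconds.
t½ = 21.2/1.619 ≈ 13.095 seconds.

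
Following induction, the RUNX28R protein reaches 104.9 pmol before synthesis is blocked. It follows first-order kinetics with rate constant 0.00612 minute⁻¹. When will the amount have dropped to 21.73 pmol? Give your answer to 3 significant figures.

257 minutes

t½ = ln 2 / k = 0.69315 / 0.00612 ≈ 113.26 minutes.
Fraction remaining = 21.73/104.9 ≈ 0.20715.
n = log₂(104.9/21.73) = ln(4.8274)/ln 2 ≈ 2.2713 half-lives.
t = n × t½ = 2.2713 × 113.26 ≈ 257.24 minutes.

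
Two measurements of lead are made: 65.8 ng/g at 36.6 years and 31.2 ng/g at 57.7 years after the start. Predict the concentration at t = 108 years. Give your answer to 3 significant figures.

Over Δt = 57.7 − 36.6 = 21.1 years, the level fell by a factor of 65.8/31.2 ≈ 2.109.
n = log₂(2.109) ≈ 1.0765 half-lives, so t½ = 21.1/1.0765 ≈ 19.6 years.
From t = 57.7 to t = 108: 31.2 × (1/2)^((108−57.7)/19.6) ≈ 5.2675 ng/g.

5.27 ng/g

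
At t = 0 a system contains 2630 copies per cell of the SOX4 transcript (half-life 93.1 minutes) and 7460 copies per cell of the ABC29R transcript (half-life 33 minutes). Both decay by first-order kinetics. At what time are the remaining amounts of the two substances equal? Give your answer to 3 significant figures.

Set 2630·(1/2)^(t/93.1) = 7460·(1/2)^(t/33).
Taking log₂: log₂(2630/7460) = t·(1/93.1 − 1/33).
log₂(0.35255) = -1.5041; 1/93.1 − 1/33 = -0.019562.
t = -1.5041 / -0.019562 ≈ 76.89 minutes.

76.9 minutes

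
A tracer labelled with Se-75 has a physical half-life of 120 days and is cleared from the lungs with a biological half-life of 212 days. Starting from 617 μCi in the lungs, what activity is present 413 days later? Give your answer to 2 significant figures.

15 μCi

1/t_eff = 1/t_phys + 1/t_biol = 1/120 + 1/212 = 0.01305 per day.
t_eff = 120 × 212 / (120 + 212) ≈ 76.627 days.
Remaining = 617 × (1/2)^(413/76.627) = 617 × (1/2)^5.3898 ≈ 14.716 μCi.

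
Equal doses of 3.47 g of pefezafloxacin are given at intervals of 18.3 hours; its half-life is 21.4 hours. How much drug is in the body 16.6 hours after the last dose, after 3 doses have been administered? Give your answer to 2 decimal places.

The 3 doses were given 53.2, 34.9, 16.6 hours ago.
Total = 3.47·(1/2)^(53.2/21.4) + 3.47·(1/2)^(34.9/21.4) + 3.47·(1/2)^(16.6/21.4)
      = 0.6194 + 1.1205 + 2.0268 ≈ 3.7667 g.

3.77 g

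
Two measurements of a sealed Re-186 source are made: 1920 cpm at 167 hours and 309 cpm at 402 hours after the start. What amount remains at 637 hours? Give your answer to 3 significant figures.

Over Δt = 402 − 167 = 235 hours, the level fell by a factor of 1920/309 ≈ 6.2136.
n = log₂(6.2136) ≈ 2.6354 half-lives, so t½ = 235/2.6354 ≈ 89.17 hours.
From t = 402 to t = 637: 309 × (1/2)^((637−402)/89.17) ≈ 49.73 cpm.

49.7 cpm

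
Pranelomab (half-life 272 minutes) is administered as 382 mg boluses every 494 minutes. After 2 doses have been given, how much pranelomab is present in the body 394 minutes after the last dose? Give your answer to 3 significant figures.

180 mg

The 2 doses were given 888, 394 minutes ago.
Total = 382·(1/2)^(888/272) + 382·(1/2)^(394/272)
      = 39.746 + 139.96 ≈ 179.71 mg.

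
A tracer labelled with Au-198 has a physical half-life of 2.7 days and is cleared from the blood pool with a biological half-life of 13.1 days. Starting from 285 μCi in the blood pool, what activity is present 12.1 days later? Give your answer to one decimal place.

1/t_eff = 1/t_phys + 1/t_biol = 1/2.7 + 1/13.1 = 0.44671 per day.
t_eff = 2.7 × 13.1 / (2.7 + 13.1) ≈ 2.2386 days.
Remaining = 285 × (1/2)^(12.1/2.2386) = 285 × (1/2)^5.4051 ≈ 6.7256 μCi.

6.7 μCi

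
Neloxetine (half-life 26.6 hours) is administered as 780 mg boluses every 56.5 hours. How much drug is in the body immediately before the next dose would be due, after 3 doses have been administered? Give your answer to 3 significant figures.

229 mg

The 3 doses were given 169.5, 113, 56.5 hours ago.
Total = 780·(1/2)^(169.5/26.6) + 780·(1/2)^(113/26.6) + 780·(1/2)^(56.5/26.6)
      = 9.4162 + 41.047 + 178.93 ≈ 229.4 mg.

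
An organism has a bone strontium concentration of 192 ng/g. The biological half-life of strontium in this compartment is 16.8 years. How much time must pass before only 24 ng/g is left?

24/192 = 1/8, so 3 half-lives have elapsed.
t = 3 × 16.8 = 50.4 years.

50.4 years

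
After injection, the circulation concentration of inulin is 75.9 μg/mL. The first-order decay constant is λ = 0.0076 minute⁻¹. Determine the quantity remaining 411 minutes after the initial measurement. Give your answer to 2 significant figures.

t½ = ln 2 / λ = 0.69315 / 0.0076 ≈ 91.204 minutes.
Number of half-lives: n = 411/91.204 ≈ 4.5064.
Remaining = 75.9 × (1/2)^4.5064 = 75.9 × 0.043998 ≈ 3.3395 μg/mL.

3.3 μg/mL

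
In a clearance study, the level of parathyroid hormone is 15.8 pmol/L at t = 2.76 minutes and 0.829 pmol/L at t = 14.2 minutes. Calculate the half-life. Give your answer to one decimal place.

Over Δt = 14.2 − 2.76 = 11.44 minutes, the level fell by a factor of 15.8/0.829 ≈ 19.059.
n = log₂(19.059) ≈ 4.2524 half-lives, so t½ = 11.44/4.2524 ≈ 2.6902 minutes.

2.7 minutes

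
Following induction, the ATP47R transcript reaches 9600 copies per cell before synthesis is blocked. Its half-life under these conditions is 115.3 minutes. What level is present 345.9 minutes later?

1200 copies per cell

Elapsed time is 3 half-lives (345.9/115.3).
Each half-life halves the amount: 9600 × (1/2)^3 = 9600/8 = 1200 copies per cell.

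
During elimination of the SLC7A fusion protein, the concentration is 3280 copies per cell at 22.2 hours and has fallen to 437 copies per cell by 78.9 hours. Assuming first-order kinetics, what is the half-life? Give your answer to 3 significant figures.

Over Δt = 78.9 − 22.2 = 56.7 hours, the level fell by a factor of 3280/437 ≈ 7.5057.
n = log₂(7.5057) ≈ 2.908 half-lives, so t½ = 56.7/2.908 ≈ 19.498 hours.

19.5 hours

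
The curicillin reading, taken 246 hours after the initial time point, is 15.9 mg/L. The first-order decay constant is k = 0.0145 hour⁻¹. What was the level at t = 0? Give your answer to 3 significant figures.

563 mg/L

t½ = ln 2 / k = 0.69315 / 0.0145 ≈ 47.803 hours.
Number of half-lives elapsed: n = 246/47.803 ≈ 5.1461.
A₀ = A × 2^n = 15.9 × 2^5.1461 = 15.9 × 35.41 ≈ 563.02 mg/L.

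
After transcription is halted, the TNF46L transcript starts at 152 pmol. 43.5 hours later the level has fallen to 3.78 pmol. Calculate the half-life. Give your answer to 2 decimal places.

8.16 hours

A/A₀ = 3.78/152 ≈ 0.024868.
n = log₂(40.212) ≈ 5.3295 half-lives elapsed in 43.5 hours.
t½ = 43.5/5.3295 ≈ 8.1621 hours.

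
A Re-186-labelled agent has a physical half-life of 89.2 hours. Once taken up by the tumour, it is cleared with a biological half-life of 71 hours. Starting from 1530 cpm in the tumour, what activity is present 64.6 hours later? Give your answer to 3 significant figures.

1/t_eff = 1/t_phys + 1/t_biol = 1/89.2 + 1/71 = 0.025295 per hour.
t_eff = 89.2 × 71 / (89.2 + 71) ≈ 39.533 hours.
Remaining = 1530 × (1/2)^(64.6/39.533) = 1530 × (1/2)^1.6341 ≈ 492.93 cpm.

493 cpm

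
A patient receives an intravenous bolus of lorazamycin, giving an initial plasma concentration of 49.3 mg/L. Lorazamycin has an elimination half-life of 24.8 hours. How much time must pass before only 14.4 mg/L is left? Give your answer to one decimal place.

Fraction remaining = 14.4/49.3 ≈ 0.29209.
n = log₂(49.3/14.4) = ln(3.4236)/ln 2 ≈ 1.7755 half-lives.
t = n × t½ = 1.7755 × 24.8 ≈ 44.033 hours.

44.0 hours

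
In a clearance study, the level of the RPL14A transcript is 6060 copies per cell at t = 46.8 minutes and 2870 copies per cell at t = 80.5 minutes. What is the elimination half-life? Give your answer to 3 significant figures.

Over Δt = 80.5 − 46.8 = 33.7 minutes, the level fell by a factor of 6060/2870 ≈ 2.1115.
n = log₂(2.1115) ≈ 1.0783 half-lives, so t½ = 33.7/1.0783 ≈ 31.254 minutes.

31.3 minutes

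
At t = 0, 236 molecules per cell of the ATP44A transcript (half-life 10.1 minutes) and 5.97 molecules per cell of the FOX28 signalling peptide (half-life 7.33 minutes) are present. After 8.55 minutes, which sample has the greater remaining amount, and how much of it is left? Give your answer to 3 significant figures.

ATP44A transcript: 236 × (1/2)^0.84653 ≈ 131.24 molecules per cell.
FOX28 signalling peptide: 5.97 × (1/2)^1.1664 ≈ 2.6598 molecules per cell.
ATP44A transcript has more remaining, at ≈ 131.24 molecules per cell.

ATP44A transcript, 131 molecules per cell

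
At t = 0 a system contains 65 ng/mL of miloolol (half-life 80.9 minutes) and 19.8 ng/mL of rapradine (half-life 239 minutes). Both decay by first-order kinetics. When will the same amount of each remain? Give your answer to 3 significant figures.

Set 65·(1/2)^(t/80.9) = 19.8·(1/2)^(t/239).
Taking log₂: log₂(65/19.8) = t·(1/80.9 − 1/239).
log₂(3.2828) = 1.7149; 1/80.9 − 1/239 = 0.0081768.
t = 1.7149 / 0.0081768 ≈ 209.73 minutes.

210 minutes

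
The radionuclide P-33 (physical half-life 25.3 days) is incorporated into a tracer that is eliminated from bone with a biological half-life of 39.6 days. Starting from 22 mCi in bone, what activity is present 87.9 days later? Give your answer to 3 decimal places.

1/t_eff = 1/t_phys + 1/t_biol = 1/25.3 + 1/39.6 = 0.064778 per day.
t_eff = 25.3 × 39.6 / (25.3 + 39.6) ≈ 15.437 days.
Remaining = 22 × (1/2)^(87.9/15.437) = 22 × (1/2)^5.694 ≈ 0.42497 mCi.

0.425 mCi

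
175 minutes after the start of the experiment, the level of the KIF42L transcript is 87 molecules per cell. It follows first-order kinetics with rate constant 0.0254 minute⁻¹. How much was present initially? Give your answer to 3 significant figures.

t½ = ln 2 / k = 0.69315 / 0.0254 ≈ 27.289 minutes.
Number of half-lives elapsed: n = 175/27.289 ≈ 6.4128.
A₀ = A × 2^n = 87 × 2^6.4128 = 87 × 85.2 ≈ 7412.4 molecules per cell.

7410 molecules per cell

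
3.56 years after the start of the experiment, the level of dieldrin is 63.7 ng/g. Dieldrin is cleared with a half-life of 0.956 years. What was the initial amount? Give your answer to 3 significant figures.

Number of half-lives elapsed: n = 3.56/0.956 ≈ 3.7238.
A₀ = A × 2^n = 63.7 × 2^3.7238 = 63.7 × 13.213 ≈ 841.65 ng/g.

842 ng/g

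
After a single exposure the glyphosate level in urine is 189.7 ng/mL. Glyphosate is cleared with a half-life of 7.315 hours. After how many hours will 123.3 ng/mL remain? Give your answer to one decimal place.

Fraction remaining = 123.3/189.7 ≈ 0.64997.
n = log₂(189.7/123.3) = ln(1.5385)/ln 2 ≈ 0.62155 half-lives.
t = n × t½ = 0.62155 × 7.315 ≈ 4.5466 hours.

4.5 hours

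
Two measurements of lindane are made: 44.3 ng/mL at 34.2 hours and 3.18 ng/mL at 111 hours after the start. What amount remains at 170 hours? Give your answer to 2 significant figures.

0.42 ng/mL

Over Δt = 111 − 34.2 = 76.8 hours, the level fell by a factor of 44.3/3.18 ≈ 13.931.
n = log₂(13.931) ≈ 3.8002 half-lives, so t½ = 76.8/3.8002 ≈ 20.209 hours.
From t = 111 to t = 170: 3.18 × (1/2)^((170−111)/20.209) ≈ 0.42033 ng/mL.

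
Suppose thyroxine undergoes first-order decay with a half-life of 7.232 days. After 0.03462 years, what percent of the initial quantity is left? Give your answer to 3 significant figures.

0.03462 years = 12.6363 days.
n = 12.6363/7.232 ≈ 1.7473 half-lives.
Fraction remaining = (1/2)^1.7473 ≈ 0.29786, i.e. 29.786%.

29.8%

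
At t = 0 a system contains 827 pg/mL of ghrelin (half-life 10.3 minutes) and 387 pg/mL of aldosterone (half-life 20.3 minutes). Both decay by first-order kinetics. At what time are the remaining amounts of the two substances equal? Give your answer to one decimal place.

22.9 minutes

Set 827·(1/2)^(t/10.3) = 387·(1/2)^(t/20.3).
Taking log₂: log₂(827/387) = t·(1/10.3 − 1/20.3).
log₂(2.137) = 1.0956; 1/10.3 − 1/20.3 = 0.047826.
t = 1.0956 / 0.047826 ≈ 22.907 minutes.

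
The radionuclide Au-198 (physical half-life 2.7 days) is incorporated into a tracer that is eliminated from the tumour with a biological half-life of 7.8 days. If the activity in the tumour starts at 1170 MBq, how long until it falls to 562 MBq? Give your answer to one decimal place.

2.1 days

1/t_eff = 1/t_phys + 1/t_biol = 1/2.7 + 1/7.8 = 0.49858 per day.
t_eff = 2.7 × 7.8 / (2.7 + 7.8) ≈ 2.0057 days.
n = log₂(1170/562) ≈ 1.0579; t = 1.0579 × 2.0057 ≈ 2.1218 days.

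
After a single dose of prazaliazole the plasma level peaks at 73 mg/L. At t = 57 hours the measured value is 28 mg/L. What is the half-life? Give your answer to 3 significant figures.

A/A₀ = 28/73 ≈ 0.38356.
n = log₂(2.6071) ≈ 1.3825 half-lives elapsed in 57 hours.
t½ = 57/1.3825 ≈ 41.231 hours.

41.2 hours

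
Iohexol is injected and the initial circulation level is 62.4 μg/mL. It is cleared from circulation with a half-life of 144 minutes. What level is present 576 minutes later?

3.9 μg/mL

Elapsed time is 4 half-lives (576/144).
Each half-life halves the amount: 62.4 × (1/2)^4 = 62.4/16 = 3.9 μg/mL.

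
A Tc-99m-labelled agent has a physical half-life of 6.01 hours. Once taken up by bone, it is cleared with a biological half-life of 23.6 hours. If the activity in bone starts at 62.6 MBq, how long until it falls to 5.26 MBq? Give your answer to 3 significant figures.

17.1 hours

1/t_eff = 1/t_phys + 1/t_biol = 1/6.01 + 1/23.6 = 0.20876 per hour.
t_eff = 6.01 × 23.6 / (6.01 + 23.6) ≈ 4.7901 hours.
n = log₂(62.6/5.26) ≈ 3.573; t = 3.573 × 4.7901 ≈ 17.115 hours.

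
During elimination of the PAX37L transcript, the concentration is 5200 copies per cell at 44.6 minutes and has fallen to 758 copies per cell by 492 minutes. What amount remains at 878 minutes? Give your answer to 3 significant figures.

Over Δt = 492 − 44.6 = 447.4 minutes, the level fell by a factor of 5200/758 ≈ 6.8602.
n = log₂(6.8602) ≈ 2.7782 half-lives, so t½ = 447.4/2.7782 ≈ 161.04 minutes.
From t = 492 to t = 878: 758 × (1/2)^((878−492)/161.04) ≈ 143.92 copies per cell.

144 copies per cell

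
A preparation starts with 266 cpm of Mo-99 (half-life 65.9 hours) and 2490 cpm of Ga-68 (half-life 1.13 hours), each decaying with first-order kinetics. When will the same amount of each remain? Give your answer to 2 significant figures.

Set 266·(1/2)^(t/65.9) = 2490·(1/2)^(t/1.13).
Taking log₂: log₂(266/2490) = t·(1/65.9 − 1/1.13).
log₂(0.10683) = -3.2266; 1/65.9 − 1/1.13 = -0.86978.
t = -3.2266 / -0.86978 ≈ 3.7097 hours.

3.7 hours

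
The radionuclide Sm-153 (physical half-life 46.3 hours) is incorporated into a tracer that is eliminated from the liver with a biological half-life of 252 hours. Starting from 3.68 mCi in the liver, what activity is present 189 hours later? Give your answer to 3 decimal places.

1/t_eff = 1/t_phys + 1/t_biol = 1/46.3 + 1/252 = 0.025567 per hour.
t_eff = 46.3 × 252 / (46.3 + 252) ≈ 39.114 hours.
Remaining = 3.68 × (1/2)^(189/39.114) = 3.68 × (1/2)^4.8321 ≈ 0.1292 mCi.

0.129 mCi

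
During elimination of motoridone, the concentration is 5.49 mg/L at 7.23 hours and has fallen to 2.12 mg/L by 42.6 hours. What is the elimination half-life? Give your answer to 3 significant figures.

Over Δt = 42.6 − 7.23 = 35.37 hours, the level fell by a factor of 5.49/2.12 ≈ 2.5896.
n = log₂(2.5896) ≈ 1.3727 half-lives, so t½ = 35.37/1.3727 ≈ 25.766 hours.

25.8 hours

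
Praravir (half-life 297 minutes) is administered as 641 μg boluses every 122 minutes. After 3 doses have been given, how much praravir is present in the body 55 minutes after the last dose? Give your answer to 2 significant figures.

1300 μg

The 3 doses were given 299, 177, 55 minutes ago.
Total = 641·(1/2)^(299/297) + 641·(1/2)^(177/297) + 641·(1/2)^(55/297)
      = 319.01 + 424.09 + 563.78 ≈ 1306.9 μg.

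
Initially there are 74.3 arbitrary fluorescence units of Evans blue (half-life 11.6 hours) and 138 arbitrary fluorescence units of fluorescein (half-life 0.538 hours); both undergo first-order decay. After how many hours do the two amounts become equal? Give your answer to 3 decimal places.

0.504 hours

Set 74.3·(1/2)^(t/11.6) = 138·(1/2)^(t/0.538).
Taking log₂: log₂(74.3/138) = t·(1/11.6 − 1/0.538).
log₂(0.53841) = -0.89323; 1/11.6 − 1/0.538 = -1.7725.
t = -0.89323 / -1.7725 ≈ 0.50393 hours.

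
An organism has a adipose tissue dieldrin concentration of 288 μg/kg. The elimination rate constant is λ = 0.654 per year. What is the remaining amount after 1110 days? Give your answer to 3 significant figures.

t½ = ln 2 / λ = 0.69315 / 0.654 ≈ 1.0599 years.
Convert the elapsed time: 1110 days = 3.0411 years.
Number of half-lives: n = 3.0411/1.0599 ≈ 2.8693.
Remaining = 288 × (1/2)^2.8693 = 288 × 0.13685 ≈ 39.413 μg/kg.

39.4 μg/kg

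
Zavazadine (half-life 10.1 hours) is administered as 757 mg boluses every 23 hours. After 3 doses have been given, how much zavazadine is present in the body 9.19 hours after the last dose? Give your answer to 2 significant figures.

500 mg

The 3 doses were given 55.19, 32.19, 9.19 hours ago.
Total = 757·(1/2)^(55.19/10.1) + 757·(1/2)^(32.19/10.1) + 757·(1/2)^(9.19/10.1)
      = 17.146 + 83.114 + 402.89 ≈ 503.15 mg.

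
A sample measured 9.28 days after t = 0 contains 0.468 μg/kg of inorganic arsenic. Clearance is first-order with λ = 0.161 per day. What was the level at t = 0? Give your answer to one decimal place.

2.1 μg/kg

t½ = ln 2 / λ = 0.69315 / 0.161 ≈ 4.3053 days.
Number of half-lives elapsed: n = 9.28/4.3053 ≈ 2.1555.
A₀ = A × 2^n = 0.468 × 2^2.1555 = 0.468 × 4.4552 ≈ 2.0851 μg/kg.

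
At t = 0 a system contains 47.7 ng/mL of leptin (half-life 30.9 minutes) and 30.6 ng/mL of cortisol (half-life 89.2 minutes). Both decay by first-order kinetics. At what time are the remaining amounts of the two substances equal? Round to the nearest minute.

30 minutes

Set 47.7·(1/2)^(t/30.9) = 30.6·(1/2)^(t/89.2).
Taking log₂: log₂(47.7/30.6) = t·(1/30.9 − 1/89.2).
log₂(1.5588) = 0.64046; 1/30.9 − 1/89.2 = 0.021152.
t = 0.64046 / 0.021152 ≈ 30.279 minutes.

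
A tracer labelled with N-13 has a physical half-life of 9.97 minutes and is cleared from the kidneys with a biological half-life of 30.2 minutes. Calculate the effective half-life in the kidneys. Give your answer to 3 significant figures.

1/t_eff = 1/t_phys + 1/t_biol = 1/9.97 + 1/30.2 = 0.13341 per minute.
t_eff = 9.97 × 30.2 / (9.97 + 30.2) ≈ 7.4955 minutes.

7.50 minutes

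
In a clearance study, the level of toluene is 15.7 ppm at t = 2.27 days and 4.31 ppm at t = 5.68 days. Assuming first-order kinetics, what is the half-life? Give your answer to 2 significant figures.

Over Δt = 5.68 − 2.27 = 3.41 days, the level fell by a factor of 15.7/4.31 ≈ 3.6427.
n = log₂(3.6427) ≈ 1.865 half-lives, so t½ = 3.41/1.865 ≈ 1.8284 days.

1.8 days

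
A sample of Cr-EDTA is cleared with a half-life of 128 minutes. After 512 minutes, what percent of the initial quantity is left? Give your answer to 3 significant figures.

n = 512/128 ≈ 4 half-lives.
Fraction remaining = (1/2)^4 ≈ 0.0625, i.e. 6.25%.

6.25%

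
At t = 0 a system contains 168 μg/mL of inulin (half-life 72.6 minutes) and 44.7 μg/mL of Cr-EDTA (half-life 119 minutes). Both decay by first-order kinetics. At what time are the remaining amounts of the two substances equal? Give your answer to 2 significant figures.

360 minutes

Set 168·(1/2)^(t/72.6) = 44.7·(1/2)^(t/119).
Taking log₂: log₂(168/44.7) = t·(1/72.6 − 1/119).
log₂(3.7584) = 1.9101; 1/72.6 − 1/119 = 0.0053707.
t = 1.9101 / 0.0053707 ≈ 355.65 minutes.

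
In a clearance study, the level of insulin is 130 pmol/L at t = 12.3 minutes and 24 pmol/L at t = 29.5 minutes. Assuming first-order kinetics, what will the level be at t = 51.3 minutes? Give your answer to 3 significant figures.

2.82 pmol/L

Over Δt = 29.5 − 12.3 = 17.2 minutes, the level fell by a factor of 130/24 ≈ 5.4167.
n = log₂(5.4167) ≈ 2.4374 half-lives, so t½ = 17.2/2.4374 ≈ 7.0567 minutes.
From t = 29.5 to t = 51.3: 24 × (1/2)^((51.3−29.5)/7.0567) ≈ 2.82 pmol/L.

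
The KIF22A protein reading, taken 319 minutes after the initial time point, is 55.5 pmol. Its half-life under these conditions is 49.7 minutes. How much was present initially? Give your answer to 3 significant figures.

4750 pmol

Number of half-lives elapsed: n = 319/49.7 ≈ 6.4185.
A₀ = A × 2^n = 55.5 × 2^6.4185 = 55.5 × 85.539 ≈ 4747.4 pmol.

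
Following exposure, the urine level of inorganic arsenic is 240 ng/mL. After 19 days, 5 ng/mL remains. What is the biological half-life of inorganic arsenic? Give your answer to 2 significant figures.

3.4 days

A/A₀ = 5/240 ≈ 0.020833.
n = log₂(48) ≈ 5.585 half-lives elapsed in 19 days.
t½ = 19/5.585 ≈ 3.402 days.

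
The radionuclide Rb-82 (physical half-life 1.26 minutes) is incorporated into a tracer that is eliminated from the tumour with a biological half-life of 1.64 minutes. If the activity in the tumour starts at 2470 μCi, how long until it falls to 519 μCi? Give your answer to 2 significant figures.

1.6 minutes

1/t_eff = 1/t_phys + 1/t_biol = 1/1.26 + 1/1.64 = 1.4034 per minute.
t_eff = 1.26 × 1.64 / (1.26 + 1.64) ≈ 0.71255 minutes.
n = log₂(2470/519) ≈ 2.2507; t = 2.2507 × 0.71255 ≈ 1.6037 minutes.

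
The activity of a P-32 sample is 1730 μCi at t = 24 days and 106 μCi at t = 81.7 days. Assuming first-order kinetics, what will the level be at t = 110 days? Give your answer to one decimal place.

Over Δt = 81.7 − 24 = 57.7 days, the level fell by a factor of 1730/106 ≈ 16.321.
n = log₂(16.321) ≈ 4.0286 half-lives, so t½ = 57.7/4.0286 ≈ 14.322 days.
From t = 81.7 to t = 110: 106 × (1/2)^((110−81.7)/14.322) ≈ 26.946 μCi.

26.9 μCi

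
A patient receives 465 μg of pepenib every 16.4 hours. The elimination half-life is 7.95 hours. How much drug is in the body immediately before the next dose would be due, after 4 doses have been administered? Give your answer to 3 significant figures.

146 μg

The 4 doses were given 65.6, 49.2, 32.8, 16.4 hours ago.
Total = 465·(1/2)^(65.6/7.95) + 465·(1/2)^(49.2/7.95) + 465·(1/2)^(32.8/7.95) + 465·(1/2)^(16.4/7.95)
      = 1.5257 + 6.3749 + 26.636 + 111.29 ≈ 145.83 μg.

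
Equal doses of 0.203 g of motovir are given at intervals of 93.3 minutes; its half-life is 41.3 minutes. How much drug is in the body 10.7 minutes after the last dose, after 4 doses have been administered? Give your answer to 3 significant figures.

The 4 doses were given 290.6, 197.3, 104, 10.7 minutes ago.
Total = 0.203·(1/2)^(290.6/41.3) + 0.203·(1/2)^(197.3/41.3) + 0.203·(1/2)^(104/41.3) + 0.203·(1/2)^(10.7/41.3)
      = 0.0015465 + 0.0074029 + 0.035437 + 0.16963 ≈ 0.21402 g.

0.214 g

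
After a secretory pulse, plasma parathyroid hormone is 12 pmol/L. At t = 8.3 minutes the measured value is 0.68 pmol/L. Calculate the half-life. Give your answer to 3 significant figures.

2.00 minutes

A/A₀ = 0.68/12 ≈ 0.056667.
n = log₂(17.647) ≈ 4.1414 half-lives elapsed in 8.3 minutes.
t½ = 8.3/4.1414 ≈ 2.0042 minutes.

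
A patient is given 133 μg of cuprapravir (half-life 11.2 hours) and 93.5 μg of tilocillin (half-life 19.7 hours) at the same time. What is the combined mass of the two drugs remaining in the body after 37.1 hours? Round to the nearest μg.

39 μg

cuprapravir: 133 × (1/2)^(37.1/11.2) = 133 × (1/2)^3.3125 ≈ 13.387 μg.
tilocillin: 93.5 × (1/2)^(37.1/19.7) = 93.5 × (1/2)^1.8832 ≈ 25.345 μg.
Total = 13.387 + 25.345 ≈ 38.732 μg.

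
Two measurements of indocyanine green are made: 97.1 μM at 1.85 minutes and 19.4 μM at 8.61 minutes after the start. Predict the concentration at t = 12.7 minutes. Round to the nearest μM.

7 μM

Over Δt = 8.61 − 1.85 = 6.76 minutes, the level fell by a factor of 97.1/19.4 ≈ 5.0052.
n = log₂(5.0052) ≈ 2.3234 half-lives, so t½ = 6.76/2.3234 ≈ 2.9095 minutes.
From t = 8.61 to t = 12.7: 19.4 × (1/2)^((12.7−8.61)/2.9095) ≈ 7.3221 μM.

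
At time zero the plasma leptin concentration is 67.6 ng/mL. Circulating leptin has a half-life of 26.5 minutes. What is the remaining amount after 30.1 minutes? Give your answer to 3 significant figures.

30.8 ng/mL

Number of half-lives: n = 30.1/26.5 ≈ 1.1358.
Remaining = 67.6 × (1/2)^1.1358 = 67.6 × 0.45507 ≈ 30.763 ng/mL.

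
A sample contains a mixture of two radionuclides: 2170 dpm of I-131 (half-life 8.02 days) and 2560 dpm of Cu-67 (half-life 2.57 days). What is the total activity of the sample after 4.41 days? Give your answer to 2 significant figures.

2300 dpm

I-131: 2170 × (1/2)^(4.41/8.02) = 2170 × (1/2)^0.54988 ≈ 1482.3 dpm.
Cu-67: 2560 × (1/2)^(4.41/2.57) = 2560 × (1/2)^1.716 ≈ 779.27 dpm.
Total = 1482.3 + 779.27 ≈ 2261.5 dpm.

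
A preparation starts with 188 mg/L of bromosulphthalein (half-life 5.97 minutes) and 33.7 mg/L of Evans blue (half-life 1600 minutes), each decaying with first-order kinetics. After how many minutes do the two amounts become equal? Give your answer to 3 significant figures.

Set 188·(1/2)^(t/5.97) = 33.7·(1/2)^(t/1600).
Taking log₂: log₂(188/33.7) = t·(1/5.97 − 1/1600).
log₂(5.5786) = 2.4799; 1/5.97 − 1/1600 = 0.16688.
t = 2.4799 / 0.16688 ≈ 14.861 minutes.

14.9 minutes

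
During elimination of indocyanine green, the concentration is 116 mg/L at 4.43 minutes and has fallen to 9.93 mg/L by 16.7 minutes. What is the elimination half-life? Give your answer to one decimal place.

Over Δt = 16.7 − 4.43 = 12.27 minutes, the level fell by a factor of 116/9.93 ≈ 11.682.
n = log₂(11.682) ≈ 3.5462 half-lives, so t½ = 12.27/3.5462 ≈ 3.4601 minutes.

3.5 minutes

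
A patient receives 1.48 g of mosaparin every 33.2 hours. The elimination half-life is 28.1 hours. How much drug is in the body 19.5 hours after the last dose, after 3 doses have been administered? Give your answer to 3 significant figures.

1.50 g

The 3 doses were given 85.9, 52.7, 19.5 hours ago.
Total = 1.48·(1/2)^(85.9/28.1) + 1.48·(1/2)^(52.7/28.1) + 1.48·(1/2)^(19.5/28.1)
      = 0.17784 + 0.40336 + 0.91488 ≈ 1.4961 g.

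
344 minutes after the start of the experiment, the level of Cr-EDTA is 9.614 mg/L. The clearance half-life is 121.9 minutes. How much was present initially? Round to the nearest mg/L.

68 mg/L

Number of half-lives elapsed: n = 344/121.9 ≈ 2.822.
A₀ = A × 2^n = 9.614 × 2^2.822 = 9.614 × 7.0713 ≈ 67.984 mg/L.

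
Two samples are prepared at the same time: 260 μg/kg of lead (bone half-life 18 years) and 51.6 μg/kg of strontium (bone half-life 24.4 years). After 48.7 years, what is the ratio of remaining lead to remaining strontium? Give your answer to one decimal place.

lead: 260 × (1/2)^(48.7/18) = 260 × (1/2)^2.7056 ≈ 39.858 μg/kg.
strontium: 51.6 × (1/2)^(48.7/24.4) = 51.6 × (1/2)^1.9959 ≈ 12.937 μg/kg.
Ratio ≈ 39.858 / 12.937 ≈ 3.081.

3.1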